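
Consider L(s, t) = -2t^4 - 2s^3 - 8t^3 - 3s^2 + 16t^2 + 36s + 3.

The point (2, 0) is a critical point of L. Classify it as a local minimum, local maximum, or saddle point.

The mixed partial ∂²L/∂s∂t is 0, so the Hessian at any point is diag(L_ss, L_tt) = diag(-6(2s + 1), 8(-3t^2 - 6t + 4)).
At (2, 0): H = diag(-30, 32).
The eigenvalues have opposite signs, so H is indefinite: a saddle point.

saddle point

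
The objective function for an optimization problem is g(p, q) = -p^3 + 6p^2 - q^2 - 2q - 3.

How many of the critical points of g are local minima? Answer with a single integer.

0

g separates as a function of p plus a function of q, so ∇g=0 decouples.
∂g/∂p = -3p(p - 4) = 0 at p ∈ {0, 4}; ∂g/∂q = -2(q + 1) = 0 at q ∈ {-1}.
The Hessian is diagonal: diag(g_pp, g_qq). Second derivatives: g_pp(0)=12, g_pp(4)=-12; g_qq(-1)=-2.
Local minima occur where both diagonal entries positive: none. Count: 0.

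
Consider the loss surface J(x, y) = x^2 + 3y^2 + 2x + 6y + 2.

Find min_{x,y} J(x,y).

-2

J(x,y) separates as P(x) + Q(y) + 2, so its minimum is min P + min Q + 2.
P'(x) = 2x + 2 vanishes at x ∈ {-1}; Q'(y) = 6y + 6 vanishes at y ∈ {-1}.
Local minima of P (where P''>0): P(-1)=-1. Local minima of Q: Q(-1)=-3.
So the global minimum of J is P(-1) + Q(-1) + 2 = -1 − 3 + 2 = -2, attained at (-1, -1).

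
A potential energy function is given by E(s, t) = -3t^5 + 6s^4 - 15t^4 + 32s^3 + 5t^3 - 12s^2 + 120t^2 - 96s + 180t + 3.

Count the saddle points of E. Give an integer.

E separates as a function of s plus a function of t, so ∇E=0 decouples.
∂E/∂s = 24(s - 1)(s + 1)(s + 4) = 0 at s ∈ {-4, -1, 1}; ∂E/∂t = -15(t - 2)(t + 1)(t + 2)(t + 3) = 0 at t ∈ {-3, -2, -1, 2}.
The Hessian is diagonal: diag(E_ss, E_tt). Second derivatives: E_ss(-4)=360, E_ss(-1)=-144, E_ss(1)=240; E_tt(-3)=150, E_tt(-2)=-60, E_tt(-1)=90, E_tt(2)=-900.
Saddle points occur where the two diagonal entries have opposite signs: (-4, -2), (-4, 2), (-1, -3), (-1, -1), (1, -2), (1, 2). Count: 6.

6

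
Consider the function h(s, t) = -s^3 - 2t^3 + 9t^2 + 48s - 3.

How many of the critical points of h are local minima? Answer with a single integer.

h separates as a function of s plus a function of t, so ∇h=0 decouples.
∂h/∂s = -3(s - 4)(s + 4) = 0 at s ∈ {-4, 4}; ∂h/∂t = -6t(t - 3) = 0 at t ∈ {0, 3}.
The Hessian is diagonal: diag(h_ss, h_tt). Second derivatives: h_ss(-4)=24, h_ss(4)=-24; h_tt(0)=18, h_tt(3)=-18.
Local minima occur where both diagonal entries positive: (-4, 0). Count: 1.

1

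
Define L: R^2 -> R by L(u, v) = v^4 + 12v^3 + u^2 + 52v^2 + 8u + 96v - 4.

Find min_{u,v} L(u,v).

-84

L(u,v) separates as P(u) + Q(v) − 4, so its minimum is min P + min Q − 4.
P'(u) = 2u + 8 vanishes at u ∈ {-4}; Q'(v) = 4(v + 2)(v + 3)(v + 4) vanishes at v ∈ {-4, -3, -2}.
Local minima of P (where P''>0): P(-4)=-16. Local minima of Q: Q(-4)=-64, Q(-2)=-64.
So the global minimum of L is P(-4) + Q(-4) − 4 = -16 − 64 − 4 = -84, attained at (-4, -4).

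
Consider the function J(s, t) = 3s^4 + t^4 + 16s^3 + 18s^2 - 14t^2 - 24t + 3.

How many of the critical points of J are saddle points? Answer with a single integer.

J separates as a function of s plus a function of t, so ∇J=0 decouples.
∂J/∂s = 12s(s + 1)(s + 3) = 0 at s ∈ {-3, -1, 0}; ∂J/∂t = 4(t - 3)(t + 1)(t + 2) = 0 at t ∈ {-2, -1, 3}.
The Hessian is diagonal: diag(J_ss, J_tt). Second derivatives: J_ss(-3)=72, J_ss(-1)=-24, J_ss(0)=36; J_tt(-2)=20, J_tt(-1)=-16, J_tt(3)=80.
Saddle points occur where the two diagonal entries have opposite signs: (-3, -1), (-1, -2), (-1, 3), (0, -1). Count: 4.

4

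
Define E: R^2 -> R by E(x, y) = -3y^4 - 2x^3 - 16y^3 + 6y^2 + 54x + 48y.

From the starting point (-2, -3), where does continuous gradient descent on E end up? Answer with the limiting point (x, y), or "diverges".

E is separable, so gradient descent decouples: x follows -∂E/∂x, y follows -∂E/∂y.
∂E/∂x = -6(x - 3)(x + 3); at x=-2 this is 30, so x decreases.
∂E/∂y = -12(y - 1)(y + 1)(y + 4); at y=-3 this is -96, so y increases.
x converges to its nearest critical value -3 (a local min of the x-part); y converges to -1. The iterate converges to (-3, -1).

(-3, -1)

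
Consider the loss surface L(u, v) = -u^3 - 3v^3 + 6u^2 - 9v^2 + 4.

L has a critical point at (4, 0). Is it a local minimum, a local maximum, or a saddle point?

The mixed partial ∂²L/∂u∂v is 0, so the Hessian at any point is diag(L_uu, L_vv) = diag(6(-u + 2), -18(v + 1)).
At (4, 0): H = diag(-12, -18).
Both eigenvalues are negative, so H is negative definite: a local maximum.

local maximum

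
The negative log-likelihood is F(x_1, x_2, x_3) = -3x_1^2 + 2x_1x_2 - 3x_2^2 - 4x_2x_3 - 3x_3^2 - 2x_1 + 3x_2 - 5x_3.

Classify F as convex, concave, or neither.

F is quadratic, so its Hessian is the constant matrix H = [[-6, 2, 0], [2, -6, -4], [0, -4, -6]].
Leading principal minors: -6, 32, -96.
Signs alternate −, +, − ⇒ H ≺ 0 ⇒ concave.

concave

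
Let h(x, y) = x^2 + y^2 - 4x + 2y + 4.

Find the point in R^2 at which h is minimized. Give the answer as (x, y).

(2, -1)

h(x,y) separates as P(x) + Q(y) + 4, so its minimum is min P + min Q + 4.
P'(x) = 2x - 4 vanishes at x ∈ {2}; Q'(y) = 2y + 2 vanishes at y ∈ {-1}.
Local minima of P (where P''>0): P(2)=-4. Local minima of Q: Q(-1)=-1.
So the global minimum of h is P(2) + Q(-1) + 4 = -4 − 1 + 4 = -1, attained at (2, -1).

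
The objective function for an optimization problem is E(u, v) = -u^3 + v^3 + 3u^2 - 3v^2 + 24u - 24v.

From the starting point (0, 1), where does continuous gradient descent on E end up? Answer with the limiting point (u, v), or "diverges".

(-2, 4)

E is separable, so gradient descent decouples: u follows -∂E/∂u, v follows -∂E/∂v.
∂E/∂u = -3(u - 4)(u + 2); at u=0 this is 24, so u decreases.
∂E/∂v = 3(v - 4)(v + 2); at v=1 this is -27, so v increases.
u converges to its nearest critical value -2 (a local min of the u-part); v converges to 4. The iterate converges to (-2, 4).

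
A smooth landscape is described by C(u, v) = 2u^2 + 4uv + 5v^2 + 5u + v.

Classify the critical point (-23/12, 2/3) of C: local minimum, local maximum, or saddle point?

The Hessian of C is constant: H = [[4, 4], [4, 10]].
det(H) = 4·10 − 4² = 24.
det(H) > 0 and tr(H) = 14 > 0, so H is positive definite and the point is a local minimum.

local minimum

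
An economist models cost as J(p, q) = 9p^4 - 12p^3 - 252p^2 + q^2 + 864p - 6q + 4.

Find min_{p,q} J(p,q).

J(p,q) separates as A(p) + B(q) + 4, so its minimum is min A + min B + 4.
A'(p) = 36(p - 3)(p - 2)(p + 4) vanishes at p ∈ {-4, 2, 3}; B'(q) = 2q - 6 vanishes at q ∈ {3}.
Local minima of A (where A''>0): A(-4)=-4416, A(3)=729. Local minima of B: B(3)=-9.
So the global minimum of J is A(-4) + B(3) + 4 = -4416 − 9 + 4 = -4421, attained at (-4, 3).

-4421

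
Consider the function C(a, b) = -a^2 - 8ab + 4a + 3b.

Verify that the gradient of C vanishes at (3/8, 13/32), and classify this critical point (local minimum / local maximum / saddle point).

saddle point

∇C = (-2a - 8b + 4, -8a + 3); substituting (3/8, 13/32) gives ∇C = (0, 0), so (3/8, 13/32) is indeed a critical point.
The Hessian of C is constant: H = [[-2, -8], [-8, 0]].
det(H) = (-2)·0 − (-8)² = -64.
Since det(H) < 0, H is indefinite and the critical point is a saddle point.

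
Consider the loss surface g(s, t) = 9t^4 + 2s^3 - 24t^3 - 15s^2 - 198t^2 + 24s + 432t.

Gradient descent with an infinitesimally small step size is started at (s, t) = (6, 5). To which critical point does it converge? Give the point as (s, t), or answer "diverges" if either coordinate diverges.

g is separable, so gradient descent decouples: s follows -∂g/∂s, t follows -∂g/∂t.
∂g/∂s = 6(s - 4)(s - 1); at s=6 this is 60, so s decreases.
∂g/∂t = 36(t - 4)(t - 1)(t + 3); at t=5 this is 1152, so t decreases.
s converges to its nearest critical value 4 (a local min of the s-part); t converges to 4. The iterate converges to (4, 4).

(4, 4)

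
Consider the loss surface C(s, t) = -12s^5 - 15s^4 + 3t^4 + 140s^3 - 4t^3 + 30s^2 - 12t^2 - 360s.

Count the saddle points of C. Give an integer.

6

C separates as a function of s plus a function of t, so ∇C=0 decouples.
∂C/∂s = -60(s - 2)(s - 1)(s + 1)(s + 3) = 0 at s ∈ {-3, -1, 1, 2}; ∂C/∂t = 12t(t - 2)(t + 1) = 0 at t ∈ {-1, 0, 2}.
The Hessian is diagonal: diag(C_ss, C_tt). Second derivatives: C_ss(-3)=2400, C_ss(-1)=-720, C_ss(1)=480, C_ss(2)=-900; C_tt(-1)=36, C_tt(0)=-24, C_tt(2)=72.
Saddle points occur where the two diagonal entries have opposite signs: (-3, 0), (-1, -1), (-1, 2), (1, 0), (2, -1), (2, 2). Count: 6.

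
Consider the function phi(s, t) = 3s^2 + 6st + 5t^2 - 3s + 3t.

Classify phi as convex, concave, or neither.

phi is quadratic, so its Hessian is the constant matrix H = [[6, 6], [6, 10]].
det(H) = 24, tr(H) = 16.
det(H) > 0 and tr(H) > 0, so H is positive definite everywhere: convex.

convex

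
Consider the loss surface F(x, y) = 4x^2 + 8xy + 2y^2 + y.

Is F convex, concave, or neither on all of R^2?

F is quadratic, so its Hessian is the constant matrix H = [[8, 8], [8, 4]].
det(H) = -32, tr(H) = 12.
det(H) < 0, so H is indefinite: neither convex nor concave.

neither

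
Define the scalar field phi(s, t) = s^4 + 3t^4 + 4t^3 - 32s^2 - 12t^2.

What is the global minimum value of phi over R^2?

phi(s,t) separates as P(s) + Q(t), so its minimum is min P + min Q.
P'(s) = 4s(s - 4)(s + 4) vanishes at s ∈ {-4, 0, 4}; Q'(t) = 12t(t - 1)(t + 2) vanishes at t ∈ {-2, 0, 1}.
Local minima of P (where P''>0): P(-4)=-256, P(4)=-256. Local minima of Q: Q(-2)=-32, Q(1)=-5.
So the global minimum of phi is P(-4) + Q(-2) = -256 − 32 = -288, attained at (-4, -2).

-288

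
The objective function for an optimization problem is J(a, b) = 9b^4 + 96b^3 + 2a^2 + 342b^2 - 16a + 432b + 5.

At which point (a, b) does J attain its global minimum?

J(a,b) separates as P(a) + Q(b) + 5, so its minimum is min P + min Q + 5.
P'(a) = 4a - 16 vanishes at a ∈ {4}; Q'(b) = 36(b + 1)(b + 3)(b + 4) vanishes at b ∈ {-4, -3, -1}.
Local minima of P (where P''>0): P(4)=-32. Local minima of Q: Q(-4)=-96, Q(-1)=-177.
So the global minimum of J is P(4) + Q(-1) + 5 = -32 − 177 + 5 = -204, attained at (4, -1).

(4, -1)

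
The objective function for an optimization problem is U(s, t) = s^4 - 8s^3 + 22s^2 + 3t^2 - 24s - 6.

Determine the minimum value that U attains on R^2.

U(s,t) separates as P(s) + Q(t) − 6, so its minimum is min P + min Q − 6.
P'(s) = 4(s - 3)(s - 2)(s - 1) vanishes at s ∈ {1, 2, 3}; Q'(t) = 6t vanishes at t ∈ {0}.
Local minima of P (where P''>0): P(1)=-9, P(3)=-9. Local minima of Q: Q(0)=0.
So the global minimum of U is P(1) + Q(0) − 6 = -9 + 0 − 6 = -15, attained at (1, 0).

-15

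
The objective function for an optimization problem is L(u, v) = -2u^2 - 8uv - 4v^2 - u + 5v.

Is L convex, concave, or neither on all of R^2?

L is quadratic, so its Hessian is the constant matrix H = [[-4, -8], [-8, -8]].
det(H) = -32, tr(H) = -12.
det(H) < 0, so H is indefinite: neither convex nor concave.

neither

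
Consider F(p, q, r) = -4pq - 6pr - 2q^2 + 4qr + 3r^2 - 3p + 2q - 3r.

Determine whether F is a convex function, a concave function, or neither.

neither

F is quadratic, so its Hessian is the constant matrix H = [[0, -4, -6], [-4, -4, 4], [-6, 4, 6]].
Leading principal minors: 0, -16, 240.
Neither pattern holds ⇒ H is indefinite ⇒ neither convex nor concave.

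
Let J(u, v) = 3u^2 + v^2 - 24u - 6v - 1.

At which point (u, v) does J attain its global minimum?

J(u,v) separates as P(u) + Q(v) − 1, so its minimum is min P + min Q − 1.
P'(u) = 6u - 24 vanishes at u ∈ {4}; Q'(v) = 2v - 6 vanishes at v ∈ {3}.
Local minima of P (where P''>0): P(4)=-48. Local minima of Q: Q(3)=-9.
So the global minimum of J is P(4) + Q(3) − 1 = -48 − 9 − 1 = -58, attained at (4, 3).

(4, 3)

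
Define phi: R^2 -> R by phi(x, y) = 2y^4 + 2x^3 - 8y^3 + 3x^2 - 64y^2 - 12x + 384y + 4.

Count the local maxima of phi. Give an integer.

1

phi separates as a function of x plus a function of y, so ∇phi=0 decouples.
∂phi/∂x = 6(x - 1)(x + 2) = 0 at x ∈ {-2, 1}; ∂phi/∂y = 8(y - 4)(y - 3)(y + 4) = 0 at y ∈ {-4, 3, 4}.
The Hessian is diagonal: diag(phi_xx, phi_yy). Second derivatives: phi_xx(-2)=-18, phi_xx(1)=18; phi_yy(-4)=448, phi_yy(3)=-56, phi_yy(4)=64.
Local maxima occur where both diagonal entries negative: (-2, 3). Count: 1.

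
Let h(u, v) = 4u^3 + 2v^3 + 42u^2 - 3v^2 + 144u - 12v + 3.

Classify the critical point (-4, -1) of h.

local maximum

The mixed partial ∂²h/∂u∂v is 0, so the Hessian at any point is diag(h_uu, h_vv) = diag(12(2u + 7), 6(2v - 1)).
At (-4, -1): H = diag(-12, -18).
Both eigenvalues are negative, so H is negative definite: a local maximum.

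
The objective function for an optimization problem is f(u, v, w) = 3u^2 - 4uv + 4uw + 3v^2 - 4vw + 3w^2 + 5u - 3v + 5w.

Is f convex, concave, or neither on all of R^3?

convex

f is quadratic, so its Hessian is the constant matrix H = [[6, -4, 4], [-4, 6, -4], [4, -4, 6]].
Leading principal minors: 6, 20, 56.
All positive ⇒ H ≻ 0 ⇒ convex.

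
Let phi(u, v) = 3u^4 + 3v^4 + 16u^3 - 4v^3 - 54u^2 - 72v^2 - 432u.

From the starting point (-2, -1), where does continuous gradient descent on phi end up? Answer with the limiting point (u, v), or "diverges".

(3, -3)

phi is separable, so gradient descent decouples: u follows -∂phi/∂u, v follows -∂phi/∂v.
∂phi/∂u = 12(u - 3)(u + 3)(u + 4); at u=-2 this is -120, so u increases.
∂phi/∂v = 12v(v - 4)(v + 3); at v=-1 this is 120, so v decreases.
u converges to its nearest critical value 3 (a local min of the u-part); v converges to -3. The iterate converges to (3, -3).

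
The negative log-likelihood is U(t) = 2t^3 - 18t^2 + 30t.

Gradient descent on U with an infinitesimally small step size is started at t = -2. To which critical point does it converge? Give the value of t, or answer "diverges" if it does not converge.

diverges

U'(t) = 6(t - 5)(t - 1), so U'(-2) = 126.
Gradient descent moves in the -U' direction, i.e. t is decreasing.
There is no critical point below t=-2, and U' keeps the same sign, so the iterate runs off to −∞.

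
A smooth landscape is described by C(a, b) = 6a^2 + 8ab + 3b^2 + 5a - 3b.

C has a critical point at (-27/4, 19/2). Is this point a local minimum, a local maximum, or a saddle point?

The Hessian of C is constant: H = [[12, 8], [8, 6]].
det(H) = 12·6 − 8² = 8.
det(H) > 0 and tr(H) = 18 > 0, so H is positive definite and the point is a local minimum.

local minimum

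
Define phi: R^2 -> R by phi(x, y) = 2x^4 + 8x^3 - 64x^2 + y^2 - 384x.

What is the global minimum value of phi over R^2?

-1536

phi(x,y) separates as P(x) + Q(y), so its minimum is min P + min Q.
P'(x) = 8(x - 4)(x + 3)(x + 4) vanishes at x ∈ {-4, -3, 4}; Q'(y) = 2y vanishes at y ∈ {0}.
Local minima of P (where P''>0): P(-4)=512, P(4)=-1536. Local minima of Q: Q(0)=0.
So the global minimum of phi is P(4) + Q(0) = -1536 + 0 = -1536, attained at (4, 0).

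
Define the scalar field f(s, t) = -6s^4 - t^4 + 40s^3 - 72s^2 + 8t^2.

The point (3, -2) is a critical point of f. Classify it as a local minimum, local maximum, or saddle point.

local maximum

The mixed partial ∂²f/∂s∂t is 0, so the Hessian at any point is diag(f_ss, f_tt) = diag(24(-3s^2 + 10s - 6), 4(-3t^2 + 4)).
At (3, -2): H = diag(-72, -32).
Both eigenvalues are negative, so H is negative definite: a local maximum.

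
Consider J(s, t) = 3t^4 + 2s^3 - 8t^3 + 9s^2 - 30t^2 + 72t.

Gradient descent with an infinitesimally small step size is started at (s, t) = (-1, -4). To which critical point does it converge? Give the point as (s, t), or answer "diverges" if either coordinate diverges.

(0, -2)

J is separable, so gradient descent decouples: s follows -∂J/∂s, t follows -∂J/∂t.
∂J/∂s = 6s(s + 3); at s=-1 this is -12, so s increases.
∂J/∂t = 12(t - 3)(t - 1)(t + 2); at t=-4 this is -840, so t increases.
s converges to its nearest critical value 0 (a local min of the s-part); t converges to -2. The iterate converges to (0, -2).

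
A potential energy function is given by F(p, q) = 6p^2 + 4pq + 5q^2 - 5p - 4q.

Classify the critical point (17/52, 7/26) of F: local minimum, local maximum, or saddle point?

local minimum

The Hessian of F is constant: H = [[12, 4], [4, 10]].
det(H) = 12·10 − 4² = 104.
det(H) > 0 and tr(H) = 22 > 0, so H is positive definite and the point is a local minimum.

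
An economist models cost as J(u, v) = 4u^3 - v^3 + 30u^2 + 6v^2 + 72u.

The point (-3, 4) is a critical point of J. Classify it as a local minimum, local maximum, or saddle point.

local maximum

The mixed partial ∂²J/∂u∂v is 0, so the Hessian at any point is diag(J_uu, J_vv) = diag(12(2u + 5), 6(-v + 2)).
At (-3, 4): H = diag(-12, -12).
Both eigenvalues are negative, so H is negative definite: a local maximum.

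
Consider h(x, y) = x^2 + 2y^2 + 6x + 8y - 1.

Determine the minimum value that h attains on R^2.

h(x,y) separates as P(x) + Q(y) − 1, so its minimum is min P + min Q − 1.
P'(x) = 2x + 6 vanishes at x ∈ {-3}; Q'(y) = 4y + 8 vanishes at y ∈ {-2}.
Local minima of P (where P''>0): P(-3)=-9. Local minima of Q: Q(-2)=-8.
So the global minimum of h is P(-3) + Q(-2) − 1 = -9 − 8 − 1 = -18, attained at (-3, -2).

-18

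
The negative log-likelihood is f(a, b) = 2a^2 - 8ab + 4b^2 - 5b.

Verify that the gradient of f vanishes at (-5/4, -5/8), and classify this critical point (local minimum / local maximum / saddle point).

∇f = (4a - 8b, -8a + 8b - 5); substituting (-5/4, -5/8) gives ∇f = (0, 0), so (-5/4, -5/8) is indeed a critical point.
The Hessian of f is constant: H = [[4, -8], [-8, 8]].
det(H) = 4·8 − (-8)² = -32.
Since det(H) < 0, H is indefinite and the critical point is a saddle point.

saddle point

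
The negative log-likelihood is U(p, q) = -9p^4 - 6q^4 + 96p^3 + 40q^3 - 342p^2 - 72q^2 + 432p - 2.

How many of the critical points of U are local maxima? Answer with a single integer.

U separates as a function of p plus a function of q, so ∇U=0 decouples.
∂U/∂p = -36(p - 4)(p - 3)(p - 1) = 0 at p ∈ {1, 3, 4}; ∂U/∂q = -24q(q - 3)(q - 2) = 0 at q ∈ {0, 2, 3}.
The Hessian is diagonal: diag(U_pp, U_qq). Second derivatives: U_pp(1)=-216, U_pp(3)=72, U_pp(4)=-108; U_qq(0)=-144, U_qq(2)=48, U_qq(3)=-72.
Local maxima occur where both diagonal entries negative: (1, 0), (1, 3), (4, 0), (4, 3). Count: 4.

4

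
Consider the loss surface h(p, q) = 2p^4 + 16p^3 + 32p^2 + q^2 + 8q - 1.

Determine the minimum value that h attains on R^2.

h(p,q) separates as A(p) + B(q) − 1, so its minimum is min A + min B − 1.
A'(p) = 8p(p + 2)(p + 4) vanishes at p ∈ {-4, -2, 0}; B'(q) = 2q + 8 vanishes at q ∈ {-4}.
Local minima of A (where A''>0): A(-4)=0, A(0)=0. Local minima of B: B(-4)=-16.
So the global minimum of h is A(-4) + B(-4) − 1 = 0 − 16 − 1 = -17, attained at (-4, -4).

-17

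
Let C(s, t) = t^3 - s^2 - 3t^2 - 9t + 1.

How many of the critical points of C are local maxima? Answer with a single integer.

C separates as a function of s plus a function of t, so ∇C=0 decouples.
∂C/∂s = -2s = 0 at s ∈ {0}; ∂C/∂t = 3(t - 3)(t + 1) = 0 at t ∈ {-1, 3}.
The Hessian is diagonal: diag(C_ss, C_tt). Second derivatives: C_ss(0)=-2; C_tt(-1)=-12, C_tt(3)=12.
Local maxima occur where both diagonal entries negative: (0, -1). Count: 1.

1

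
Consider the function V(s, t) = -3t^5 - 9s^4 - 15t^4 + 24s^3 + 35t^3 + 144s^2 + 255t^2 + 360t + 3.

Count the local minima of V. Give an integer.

V separates as a function of s plus a function of t, so ∇V=0 decouples.
∂V/∂s = -36s(s - 4)(s + 2) = 0 at s ∈ {-2, 0, 4}; ∂V/∂t = -15(t - 3)(t + 1)(t + 2)(t + 4) = 0 at t ∈ {-4, -2, -1, 3}.
The Hessian is diagonal: diag(V_ss, V_tt). Second derivatives: V_ss(-2)=-432, V_ss(0)=288, V_ss(4)=-864; V_tt(-4)=630, V_tt(-2)=-150, V_tt(-1)=180, V_tt(3)=-2100.
Local minima occur where both diagonal entries positive: (0, -4), (0, -1). Count: 2.

2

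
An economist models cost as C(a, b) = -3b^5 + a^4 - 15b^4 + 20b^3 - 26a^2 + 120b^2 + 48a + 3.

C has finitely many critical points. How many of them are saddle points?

6

C separates as a function of a plus a function of b, so ∇C=0 decouples.
∂C/∂a = 4(a - 3)(a - 1)(a + 4) = 0 at a ∈ {-4, 1, 3}; ∂C/∂b = -15b(b - 2)(b + 2)(b + 4) = 0 at b ∈ {-4, -2, 0, 2}.
The Hessian is diagonal: diag(C_aa, C_bb). Second derivatives: C_aa(-4)=140, C_aa(1)=-40, C_aa(3)=56; C_bb(-4)=720, C_bb(-2)=-240, C_bb(0)=240, C_bb(2)=-720.
Saddle points occur where the two diagonal entries have opposite signs: (-4, -2), (-4, 2), (1, -4), (1, 0), (3, -2), (3, 2). Count: 6.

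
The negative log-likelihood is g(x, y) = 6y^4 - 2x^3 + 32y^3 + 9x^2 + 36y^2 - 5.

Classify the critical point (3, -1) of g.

local maximum

The mixed partial ∂²g/∂x∂y is 0, so the Hessian at any point is diag(g_xx, g_yy) = diag(6(-2x + 3), 24(3y^2 + 8y + 3)).
At (3, -1): H = diag(-18, -48).
Both eigenvalues are negative, so H is negative definite: a local maximum.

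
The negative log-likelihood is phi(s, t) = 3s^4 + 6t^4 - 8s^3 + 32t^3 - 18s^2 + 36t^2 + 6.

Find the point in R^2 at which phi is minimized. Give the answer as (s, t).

phi(s,t) separates as P(s) + Q(t) + 6, so its minimum is min P + min Q + 6.
P'(s) = 12s(s - 3)(s + 1) vanishes at s ∈ {-1, 0, 3}; Q'(t) = 24t(t + 1)(t + 3) vanishes at t ∈ {-3, -1, 0}.
Local minima of P (where P''>0): P(-1)=-7, P(3)=-135. Local minima of Q: Q(-3)=-54, Q(0)=0.
So the global minimum of phi is P(3) + Q(-3) + 6 = -135 − 54 + 6 = -183, attained at (3, -3).

(3, -3)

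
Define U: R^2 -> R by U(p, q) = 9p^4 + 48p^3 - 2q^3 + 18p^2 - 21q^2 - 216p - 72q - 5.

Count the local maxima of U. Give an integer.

1

U separates as a function of p plus a function of q, so ∇U=0 decouples.
∂U/∂p = 36(p - 1)(p + 2)(p + 3) = 0 at p ∈ {-3, -2, 1}; ∂U/∂q = -6(q + 3)(q + 4) = 0 at q ∈ {-4, -3}.
The Hessian is diagonal: diag(U_pp, U_qq). Second derivatives: U_pp(-3)=144, U_pp(-2)=-108, U_pp(1)=432; U_qq(-4)=6, U_qq(-3)=-6.
Local maxima occur where both diagonal entries negative: (-2, -3). Count: 1.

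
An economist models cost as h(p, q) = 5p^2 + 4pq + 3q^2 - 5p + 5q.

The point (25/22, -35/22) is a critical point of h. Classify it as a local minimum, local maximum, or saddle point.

The Hessian of h is constant: H = [[10, 4], [4, 6]].
det(H) = 10·6 − 4² = 44.
det(H) > 0 and tr(H) = 16 > 0, so H is positive definite and the point is a local minimum.

local minimum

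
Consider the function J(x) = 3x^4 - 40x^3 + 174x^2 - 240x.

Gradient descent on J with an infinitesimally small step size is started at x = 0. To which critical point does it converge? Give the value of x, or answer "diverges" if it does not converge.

1

J'(x) = 12(x - 5)(x - 4)(x - 1), so J'(0) = -240.
Gradient descent moves in the -J' direction, i.e. x is increasing.
The nearest critical point in that direction is x = 1, where J'' = 144 > 0 (a local minimum). The iterate converges there.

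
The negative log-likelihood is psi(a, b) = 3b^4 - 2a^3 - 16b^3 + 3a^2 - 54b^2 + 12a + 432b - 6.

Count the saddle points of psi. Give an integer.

3

psi separates as a function of a plus a function of b, so ∇psi=0 decouples.
∂psi/∂a = -6(a - 2)(a + 1) = 0 at a ∈ {-1, 2}; ∂psi/∂b = 12(b - 4)(b - 3)(b + 3) = 0 at b ∈ {-3, 3, 4}.
The Hessian is diagonal: diag(psi_aa, psi_bb). Second derivatives: psi_aa(-1)=18, psi_aa(2)=-18; psi_bb(-3)=504, psi_bb(3)=-72, psi_bb(4)=84.
Saddle points occur where the two diagonal entries have opposite signs: (-1, 3), (2, -3), (2, 4). Count: 3.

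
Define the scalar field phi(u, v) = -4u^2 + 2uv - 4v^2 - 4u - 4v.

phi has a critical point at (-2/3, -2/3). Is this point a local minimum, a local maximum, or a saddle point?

The Hessian of phi is constant: H = [[-8, 2], [2, -8]].
det(H) = (-8)·(-8) − 2² = 60.
det(H) > 0 and tr(H) = -16 < 0, so H is negative definite and the point is a local maximum.

local maximum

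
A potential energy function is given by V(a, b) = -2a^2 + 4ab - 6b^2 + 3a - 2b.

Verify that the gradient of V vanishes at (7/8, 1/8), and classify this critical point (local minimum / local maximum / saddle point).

∇V = (-4a + 4b + 3, 4a - 12b - 2); substituting (7/8, 1/8) gives ∇V = (0, 0), so (7/8, 1/8) is indeed a critical point.
The Hessian of V is constant: H = [[-4, 4], [4, -12]].
det(H) = (-4)·(-12) − 4² = 32.
det(H) > 0 and tr(H) = -16 < 0, so H is negative definite and the point is a local maximum.

local maximum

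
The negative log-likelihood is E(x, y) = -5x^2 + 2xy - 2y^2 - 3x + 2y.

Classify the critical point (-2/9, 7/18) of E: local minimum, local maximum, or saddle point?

local maximum

The Hessian of E is constant: H = [[-10, 2], [2, -4]].
det(H) = (-10)·(-4) − 2² = 36.
det(H) > 0 and tr(H) = -14 < 0, so H is negative definite and the point is a local maximum.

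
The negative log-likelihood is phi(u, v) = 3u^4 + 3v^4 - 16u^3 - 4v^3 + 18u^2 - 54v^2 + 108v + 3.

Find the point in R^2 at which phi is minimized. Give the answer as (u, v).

(3, -3)

phi(u,v) separates as P(u) + Q(v) + 3, so its minimum is min P + min Q + 3.
P'(u) = 12u(u - 3)(u - 1) vanishes at u ∈ {0, 1, 3}; Q'(v) = 12(v - 3)(v - 1)(v + 3) vanishes at v ∈ {-3, 1, 3}.
Local minima of P (where P''>0): P(0)=0, P(3)=-27. Local minima of Q: Q(-3)=-459, Q(3)=-27.
So the global minimum of phi is P(3) + Q(-3) + 3 = -27 − 459 + 3 = -483, attained at (3, -3).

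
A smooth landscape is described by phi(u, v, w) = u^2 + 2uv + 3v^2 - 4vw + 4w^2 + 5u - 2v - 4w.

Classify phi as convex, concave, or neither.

phi is quadratic, so its Hessian is the constant matrix H = [[2, 2, 0], [2, 6, -4], [0, -4, 8]].
Leading principal minors: 2, 8, 32.
All positive ⇒ H ≻ 0 ⇒ convex.

convex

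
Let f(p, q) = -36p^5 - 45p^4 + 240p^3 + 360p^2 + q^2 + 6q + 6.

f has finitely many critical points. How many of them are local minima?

2

f separates as a function of p plus a function of q, so ∇f=0 decouples.
∂f/∂p = -180p(p - 2)(p + 1)(p + 2) = 0 at p ∈ {-2, -1, 0, 2}; ∂f/∂q = 2(q + 3) = 0 at q ∈ {-3}.
The Hessian is diagonal: diag(f_pp, f_qq). Second derivatives: f_pp(-2)=1440, f_pp(-1)=-540, f_pp(0)=720, f_pp(2)=-4320; f_qq(-3)=2.
Local minima occur where both diagonal entries positive: (-2, -3), (0, -3). Count: 2.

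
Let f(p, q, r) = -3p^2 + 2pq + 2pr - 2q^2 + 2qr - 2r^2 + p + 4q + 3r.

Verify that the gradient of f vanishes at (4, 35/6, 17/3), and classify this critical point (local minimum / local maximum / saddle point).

∇f = (-6p + 2q + 2r + 1, 2p - 4q + 2r + 4, 2p + 2q - 4r + 3); substituting (4, 35/6, 17/3) gives ∇f = (0, 0, 0), so (4, 35/6, 17/3) is indeed a critical point.
The Hessian is constant: H = [[-6, 2, 2], [2, -4, 2], [2, 2, -4]].
Leading principal minors: Δ₁ = -6, Δ₂ = 20, Δ₃ = -24.
The minors alternate sign starting negative (−, +, −), so H is negative definite: a local maximum.

local maximum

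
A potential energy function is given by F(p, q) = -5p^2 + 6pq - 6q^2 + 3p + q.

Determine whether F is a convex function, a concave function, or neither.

F is quadratic, so its Hessian is the constant matrix H = [[-10, 6], [6, -12]].
det(H) = 84, tr(H) = -22.
det(H) > 0 and tr(H) < 0, so H is negative definite everywhere: concave.

concave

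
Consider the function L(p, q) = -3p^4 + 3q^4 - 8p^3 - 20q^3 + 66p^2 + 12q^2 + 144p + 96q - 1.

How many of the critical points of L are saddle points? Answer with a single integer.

L separates as a function of p plus a function of q, so ∇L=0 decouples.
∂L/∂p = -12(p - 3)(p + 1)(p + 4) = 0 at p ∈ {-4, -1, 3}; ∂L/∂q = 12(q - 4)(q - 2)(q + 1) = 0 at q ∈ {-1, 2, 4}.
The Hessian is diagonal: diag(L_pp, L_qq). Second derivatives: L_pp(-4)=-252, L_pp(-1)=144, L_pp(3)=-336; L_qq(-1)=180, L_qq(2)=-72, L_qq(4)=120.
Saddle points occur where the two diagonal entries have opposite signs: (-4, -1), (-4, 4), (-1, 2), (3, -1), (3, 4). Count: 5.

5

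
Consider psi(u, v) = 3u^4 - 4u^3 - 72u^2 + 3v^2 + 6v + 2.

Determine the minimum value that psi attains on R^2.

-641

psi(u,v) separates as P(u) + Q(v) + 2, so its minimum is min P + min Q + 2.
P'(u) = 12u(u - 4)(u + 3) vanishes at u ∈ {-3, 0, 4}; Q'(v) = 6v + 6 vanishes at v ∈ {-1}.
Local minima of P (where P''>0): P(-3)=-297, P(4)=-640. Local minima of Q: Q(-1)=-3.
So the global minimum of psi is P(4) + Q(-1) + 2 = -640 − 3 + 2 = -641, attained at (4, -1).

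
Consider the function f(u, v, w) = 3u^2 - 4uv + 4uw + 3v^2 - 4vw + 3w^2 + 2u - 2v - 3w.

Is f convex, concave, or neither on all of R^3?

f is quadratic, so its Hessian is the constant matrix H = [[6, -4, 4], [-4, 6, -4], [4, -4, 6]].
Leading principal minors: 6, 20, 56.
All positive ⇒ H ≻ 0 ⇒ convex.

convex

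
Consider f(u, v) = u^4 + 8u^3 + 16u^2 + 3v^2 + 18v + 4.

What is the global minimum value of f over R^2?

f(u,v) separates as P(u) + Q(v) + 4, so its minimum is min P + min Q + 4.
P'(u) = 4u(u + 2)(u + 4) vanishes at u ∈ {-4, -2, 0}; Q'(v) = 6v + 18 vanishes at v ∈ {-3}.
Local minima of P (where P''>0): P(-4)=0, P(0)=0. Local minima of Q: Q(-3)=-27.
So the global minimum of f is P(-4) + Q(-3) + 4 = 0 − 27 + 4 = -23, attained at (-4, -3).

-23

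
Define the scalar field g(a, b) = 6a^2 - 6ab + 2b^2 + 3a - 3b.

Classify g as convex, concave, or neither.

g is quadratic, so its Hessian is the constant matrix H = [[12, -6], [-6, 4]].
det(H) = 12, tr(H) = 16.
det(H) > 0 and tr(H) > 0, so H is positive definite everywhere: convex.

convex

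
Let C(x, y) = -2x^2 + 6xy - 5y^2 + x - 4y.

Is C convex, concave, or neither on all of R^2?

C is quadratic, so its Hessian is the constant matrix H = [[-4, 6], [6, -10]].
det(H) = 4, tr(H) = -14.
det(H) > 0 and tr(H) < 0, so H is negative definite everywhere: concave.

concave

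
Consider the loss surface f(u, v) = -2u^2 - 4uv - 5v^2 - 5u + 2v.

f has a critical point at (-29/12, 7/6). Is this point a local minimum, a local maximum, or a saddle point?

The Hessian of f is constant: H = [[-4, -4], [-4, -10]].
det(H) = (-4)·(-10) − (-4)² = 24.
det(H) > 0 and tr(H) = -14 < 0, so H is negative definite and the point is a local maximum.

local maximum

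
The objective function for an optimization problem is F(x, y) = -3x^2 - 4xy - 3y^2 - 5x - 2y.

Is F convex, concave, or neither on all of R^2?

concave

F is quadratic, so its Hessian is the constant matrix H = [[-6, -4], [-4, -6]].
det(H) = 20, tr(H) = -12.
det(H) > 0 and tr(H) < 0, so H is negative definite everywhere: concave.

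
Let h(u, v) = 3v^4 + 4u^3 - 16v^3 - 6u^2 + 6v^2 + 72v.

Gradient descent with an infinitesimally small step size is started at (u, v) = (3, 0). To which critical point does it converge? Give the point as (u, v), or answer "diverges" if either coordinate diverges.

(1, -1)

h is separable, so gradient descent decouples: u follows -∂h/∂u, v follows -∂h/∂v.
∂h/∂u = 12u(u - 1); at u=3 this is 72, so u decreases.
∂h/∂v = 12(v - 3)(v - 2)(v + 1); at v=0 this is 72, so v decreases.
u converges to its nearest critical value 1 (a local min of the u-part); v converges to -1. The iterate converges to (1, -1).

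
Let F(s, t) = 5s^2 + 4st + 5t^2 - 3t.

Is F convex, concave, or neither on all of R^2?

convex

F is quadratic, so its Hessian is the constant matrix H = [[10, 4], [4, 10]].
det(H) = 84, tr(H) = 20.
det(H) > 0 and tr(H) > 0, so H is positive definite everywhere: convex.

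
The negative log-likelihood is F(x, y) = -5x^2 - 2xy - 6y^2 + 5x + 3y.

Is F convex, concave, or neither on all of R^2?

concave

F is quadratic, so its Hessian is the constant matrix H = [[-10, -2], [-2, -12]].
det(H) = 116, tr(H) = -22.
det(H) > 0 and tr(H) < 0, so H is negative definite everywhere: concave.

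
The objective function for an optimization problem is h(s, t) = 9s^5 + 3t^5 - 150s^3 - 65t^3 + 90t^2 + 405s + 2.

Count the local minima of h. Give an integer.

4

h separates as a function of s plus a function of t, so ∇h=0 decouples.
∂h/∂s = 45(s - 3)(s - 1)(s + 1)(s + 3) = 0 at s ∈ {-3, -1, 1, 3}; ∂h/∂t = 15t(t - 3)(t - 1)(t + 4) = 0 at t ∈ {-4, 0, 1, 3}.
The Hessian is diagonal: diag(h_ss, h_tt). Second derivatives: h_ss(-3)=-2160, h_ss(-1)=720, h_ss(1)=-720, h_ss(3)=2160; h_tt(-4)=-2100, h_tt(0)=180, h_tt(1)=-150, h_tt(3)=630.
Local minima occur where both diagonal entries positive: (-1, 0), (-1, 3), (3, 0), (3, 3). Count: 4.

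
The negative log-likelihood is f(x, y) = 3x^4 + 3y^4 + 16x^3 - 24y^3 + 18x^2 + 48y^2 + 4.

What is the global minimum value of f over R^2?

-23

f(x,y) separates as P(x) + Q(y) + 4, so its minimum is min P + min Q + 4.
P'(x) = 12x(x + 1)(x + 3) vanishes at x ∈ {-3, -1, 0}; Q'(y) = 12y(y - 4)(y - 2) vanishes at y ∈ {0, 2, 4}.
Local minima of P (where P''>0): P(-3)=-27, P(0)=0. Local minima of Q: Q(0)=0, Q(4)=0.
So the global minimum of f is P(-3) + Q(0) + 4 = -27 + 0 + 4 = -23, attained at (-3, 0).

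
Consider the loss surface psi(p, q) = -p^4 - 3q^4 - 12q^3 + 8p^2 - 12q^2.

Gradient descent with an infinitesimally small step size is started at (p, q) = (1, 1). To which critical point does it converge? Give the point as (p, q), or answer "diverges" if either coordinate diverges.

psi is separable, so gradient descent decouples: p follows -∂psi/∂p, q follows -∂psi/∂q.
∂psi/∂p = -4p(p - 2)(p + 2); at p=1 this is 12, so p decreases.
∂psi/∂q = -12q(q + 1)(q + 2); at q=1 this is -72, so q increases.
The q-coordinate has no critical point in that direction and runs off to infinity.

diverges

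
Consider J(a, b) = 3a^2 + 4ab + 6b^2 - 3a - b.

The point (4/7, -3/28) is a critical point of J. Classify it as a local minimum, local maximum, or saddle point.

local minimum

The Hessian of J is constant: H = [[6, 4], [4, 12]].
det(H) = 6·12 − 4² = 56.
det(H) > 0 and tr(H) = 18 > 0, so H is positive definite and the point is a local minimum.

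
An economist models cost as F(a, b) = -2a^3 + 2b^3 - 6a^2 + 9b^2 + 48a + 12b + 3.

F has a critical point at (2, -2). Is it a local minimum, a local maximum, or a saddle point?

The mixed partial ∂²F/∂a∂b is 0, so the Hessian at any point is diag(F_aa, F_bb) = diag(-12(a + 1), 6(2b + 3)).
At (2, -2): H = diag(-36, -6).
Both eigenvalues are negative, so H is negative definite: a local maximum.

local maximum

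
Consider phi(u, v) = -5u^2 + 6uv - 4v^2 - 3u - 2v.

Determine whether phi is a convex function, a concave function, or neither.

concave

phi is quadratic, so its Hessian is the constant matrix H = [[-10, 6], [6, -8]].
det(H) = 44, tr(H) = -18.
det(H) > 0 and tr(H) < 0, so H is negative definite everywhere: concave.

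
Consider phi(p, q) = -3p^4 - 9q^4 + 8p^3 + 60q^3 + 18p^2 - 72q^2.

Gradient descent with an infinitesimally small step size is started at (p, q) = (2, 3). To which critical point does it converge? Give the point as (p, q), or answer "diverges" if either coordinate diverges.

phi is separable, so gradient descent decouples: p follows -∂phi/∂p, q follows -∂phi/∂q.
∂phi/∂p = -12p(p - 3)(p + 1); at p=2 this is 72, so p decreases.
∂phi/∂q = -36q(q - 4)(q - 1); at q=3 this is 216, so q decreases.
p converges to its nearest critical value 0 (a local min of the p-part); q converges to 1. The iterate converges to (0, 1).

(0, 1)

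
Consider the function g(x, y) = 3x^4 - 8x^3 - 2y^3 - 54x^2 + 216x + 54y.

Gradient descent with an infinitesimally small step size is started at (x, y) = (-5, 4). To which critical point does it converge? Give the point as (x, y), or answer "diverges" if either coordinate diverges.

diverges

g is separable, so gradient descent decouples: x follows -∂g/∂x, y follows -∂g/∂y.
∂g/∂x = 12(x - 3)(x - 2)(x + 3); at x=-5 this is -1344, so x increases.
∂g/∂y = -6(y - 3)(y + 3); at y=4 this is -42, so y increases.
The y-coordinate has no critical point in that direction and runs off to infinity.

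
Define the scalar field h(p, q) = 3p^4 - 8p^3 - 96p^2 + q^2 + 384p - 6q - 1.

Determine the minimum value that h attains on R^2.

-1802

h(p,q) separates as A(p) + B(q) − 1, so its minimum is min A + min B − 1.
A'(p) = 12(p - 4)(p - 2)(p + 4) vanishes at p ∈ {-4, 2, 4}; B'(q) = 2q - 6 vanishes at q ∈ {3}.
Local minima of A (where A''>0): A(-4)=-1792, A(4)=256. Local minima of B: B(3)=-9.
So the global minimum of h is A(-4) + B(3) − 1 = -1792 − 9 − 1 = -1802, attained at (-4, 3).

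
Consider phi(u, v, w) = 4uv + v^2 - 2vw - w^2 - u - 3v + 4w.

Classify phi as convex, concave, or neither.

neither

phi is quadratic, so its Hessian is the constant matrix H = [[0, 4, 0], [4, 2, -2], [0, -2, -2]].
Leading principal minors: 0, -16, 32.
Neither pattern holds ⇒ H is indefinite ⇒ neither convex nor concave.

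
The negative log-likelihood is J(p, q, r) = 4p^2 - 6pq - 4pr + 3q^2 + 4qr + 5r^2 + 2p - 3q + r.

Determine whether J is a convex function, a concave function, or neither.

J is quadratic, so its Hessian is the constant matrix H = [[8, -6, -4], [-6, 6, 4], [-4, 4, 10]].
Leading principal minors: 8, 12, 88.
All positive ⇒ H ≻ 0 ⇒ convex.

convex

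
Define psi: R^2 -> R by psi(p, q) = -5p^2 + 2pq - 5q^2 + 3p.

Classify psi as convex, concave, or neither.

psi is quadratic, so its Hessian is the constant matrix H = [[-10, 2], [2, -10]].
det(H) = 96, tr(H) = -20.
det(H) > 0 and tr(H) < 0, so H is negative definite everywhere: concave.

concave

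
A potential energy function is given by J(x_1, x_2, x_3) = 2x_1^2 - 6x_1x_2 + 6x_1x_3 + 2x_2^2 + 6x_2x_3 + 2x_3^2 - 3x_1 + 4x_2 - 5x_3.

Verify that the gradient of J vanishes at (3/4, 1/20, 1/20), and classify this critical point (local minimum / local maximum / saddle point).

saddle point

∇J = (4x_1 - 6x_2 + 6x_3 - 3, -6x_1 + 4x_2 + 6x_3 + 4, 6x_1 + 6x_2 + 4x_3 - 5); substituting (3/4, 1/20, 1/20) gives ∇J = (0, 0, 0), so (3/4, 1/20, 1/20) is indeed a critical point.
The Hessian is constant: H = [[4, -6, 6], [-6, 4, 6], [6, 6, 4]].
Leading principal minors: Δ₁ = 4, Δ₂ = -20, Δ₃ = -800.
The minors fit neither the all-positive nor the alternating-sign pattern, so H is indefinite: a saddle point.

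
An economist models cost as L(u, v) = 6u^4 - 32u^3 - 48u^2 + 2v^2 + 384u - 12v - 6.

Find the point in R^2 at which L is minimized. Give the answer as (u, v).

L(u,v) separates as P(u) + Q(v) − 6, so its minimum is min P + min Q − 6.
P'(u) = 24(u - 4)(u - 2)(u + 2) vanishes at u ∈ {-2, 2, 4}; Q'(v) = 4v - 12 vanishes at v ∈ {3}.
Local minima of P (where P''>0): P(-2)=-608, P(4)=256. Local minima of Q: Q(3)=-18.
So the global minimum of L is P(-2) + Q(3) − 6 = -608 − 18 − 6 = -632, attained at (-2, 3).

(-2, 3)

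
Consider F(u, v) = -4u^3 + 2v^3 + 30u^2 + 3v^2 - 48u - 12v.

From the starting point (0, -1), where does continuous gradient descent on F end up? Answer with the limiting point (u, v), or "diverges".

(1, 1)

F is separable, so gradient descent decouples: u follows -∂F/∂u, v follows -∂F/∂v.
∂F/∂u = -12(u - 4)(u - 1); at u=0 this is -48, so u increases.
∂F/∂v = 6(v - 1)(v + 2); at v=-1 this is -12, so v increases.
u converges to its nearest critical value 1 (a local min of the u-part); v converges to 1. The iterate converges to (1, 1).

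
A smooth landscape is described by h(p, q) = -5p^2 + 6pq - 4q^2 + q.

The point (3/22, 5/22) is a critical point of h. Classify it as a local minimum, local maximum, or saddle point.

local maximum

The Hessian of h is constant: H = [[-10, 6], [6, -8]].
det(H) = (-10)·(-8) − 6² = 44.
det(H) > 0 and tr(H) = -18 < 0, so H is negative definite and the point is a local maximum.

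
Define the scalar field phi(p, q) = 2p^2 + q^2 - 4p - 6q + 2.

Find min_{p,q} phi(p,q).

-9

phi(p,q) separates as A(p) + B(q) + 2, so its minimum is min A + min B + 2.
A'(p) = 4p - 4 vanishes at p ∈ {1}; B'(q) = 2q - 6 vanishes at q ∈ {3}.
Local minima of A (where A''>0): A(1)=-2. Local minima of B: B(3)=-9.
So the global minimum of phi is A(1) + B(3) + 2 = -2 − 9 + 2 = -9, attained at (1, 3).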